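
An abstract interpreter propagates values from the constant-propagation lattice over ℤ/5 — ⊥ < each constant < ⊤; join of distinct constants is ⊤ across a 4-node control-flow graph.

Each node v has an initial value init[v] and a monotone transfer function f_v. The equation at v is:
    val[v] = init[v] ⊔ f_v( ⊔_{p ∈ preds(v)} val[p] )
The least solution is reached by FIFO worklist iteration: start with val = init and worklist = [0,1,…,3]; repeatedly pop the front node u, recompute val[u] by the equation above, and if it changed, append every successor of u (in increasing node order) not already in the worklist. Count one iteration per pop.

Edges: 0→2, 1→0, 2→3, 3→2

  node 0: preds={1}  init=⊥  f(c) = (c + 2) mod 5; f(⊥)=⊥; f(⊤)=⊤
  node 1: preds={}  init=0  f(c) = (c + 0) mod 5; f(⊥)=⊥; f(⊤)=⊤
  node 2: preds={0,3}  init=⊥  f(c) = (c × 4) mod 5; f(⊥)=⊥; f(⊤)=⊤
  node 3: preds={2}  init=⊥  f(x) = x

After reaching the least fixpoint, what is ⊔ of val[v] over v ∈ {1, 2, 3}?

Iteration log — 7 steps:
  step 1. node 0  ⊔preds=0  new=2  old=⊥  +wl: 
  step 2. node 1  ⊔preds=⊥  new=0  stable
  step 3. node 2  ⊔preds=2  new=3  old=⊥  +wl: 
  step 4. node 3  ⊔preds=3  new=3  old=⊥  +wl: 2
  step 5. node 2  ⊔preds=⊤  new=⊤  old=3  +wl: 3
  step 6. node 3  ⊔preds=⊤  new=⊤  old=3  +wl: 2
  step 7. node 2  ⊔preds=⊤  new=⊤  stable

Least fixpoint reached:
  node 0: 2
  node 1: 0
  node 2: ⊤
  node 3: ⊤

⊤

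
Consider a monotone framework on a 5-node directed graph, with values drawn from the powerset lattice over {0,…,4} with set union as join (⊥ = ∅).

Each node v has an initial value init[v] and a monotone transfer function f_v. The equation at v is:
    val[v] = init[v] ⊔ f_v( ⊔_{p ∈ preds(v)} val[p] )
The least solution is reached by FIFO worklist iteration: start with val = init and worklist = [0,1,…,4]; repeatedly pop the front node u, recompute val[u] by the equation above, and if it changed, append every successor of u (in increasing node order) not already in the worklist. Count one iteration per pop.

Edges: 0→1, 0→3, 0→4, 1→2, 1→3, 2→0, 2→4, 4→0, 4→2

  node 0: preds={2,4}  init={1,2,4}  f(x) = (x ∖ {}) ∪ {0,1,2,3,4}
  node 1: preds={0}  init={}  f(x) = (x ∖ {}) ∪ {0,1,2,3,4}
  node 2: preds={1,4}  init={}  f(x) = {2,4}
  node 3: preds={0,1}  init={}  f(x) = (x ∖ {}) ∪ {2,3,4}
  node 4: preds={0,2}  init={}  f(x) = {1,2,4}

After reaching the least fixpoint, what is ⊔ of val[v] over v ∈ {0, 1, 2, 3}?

{0,1,2,3,4}

Trace (7 dequeues):
  [1] u=0 | in {} | out {0,1,2,3,4} | prev {1,2,4} | push {}
  [2] u=1 | in {0,1,2,3,4} | out {0,1,2,3,4} | prev {} | push {}
  [3] u=2 | in {0,1,2,3,4} | out {2,4} | prev {} | push {0}
  [4] u=3 | in {0,1,2,3,4} | out {0,1,2,3,4} | prev {} | push {}
  [5] u=4 | in {0,1,2,3,4} | out {1,2,4} | prev {} | push {2}
  [6] u=0 | in {1,2,4} | out {0,1,2,3,4} | ==
  [7] u=2 | in {0,1,2,3,4} | out {2,4} | ==

Converged values:
  [0] {0,1,2,3,4}
  [1] {0,1,2,3,4}
  [2] {2,4}
  [3] {0,1,2,3,4}
  [4] {1,2,4}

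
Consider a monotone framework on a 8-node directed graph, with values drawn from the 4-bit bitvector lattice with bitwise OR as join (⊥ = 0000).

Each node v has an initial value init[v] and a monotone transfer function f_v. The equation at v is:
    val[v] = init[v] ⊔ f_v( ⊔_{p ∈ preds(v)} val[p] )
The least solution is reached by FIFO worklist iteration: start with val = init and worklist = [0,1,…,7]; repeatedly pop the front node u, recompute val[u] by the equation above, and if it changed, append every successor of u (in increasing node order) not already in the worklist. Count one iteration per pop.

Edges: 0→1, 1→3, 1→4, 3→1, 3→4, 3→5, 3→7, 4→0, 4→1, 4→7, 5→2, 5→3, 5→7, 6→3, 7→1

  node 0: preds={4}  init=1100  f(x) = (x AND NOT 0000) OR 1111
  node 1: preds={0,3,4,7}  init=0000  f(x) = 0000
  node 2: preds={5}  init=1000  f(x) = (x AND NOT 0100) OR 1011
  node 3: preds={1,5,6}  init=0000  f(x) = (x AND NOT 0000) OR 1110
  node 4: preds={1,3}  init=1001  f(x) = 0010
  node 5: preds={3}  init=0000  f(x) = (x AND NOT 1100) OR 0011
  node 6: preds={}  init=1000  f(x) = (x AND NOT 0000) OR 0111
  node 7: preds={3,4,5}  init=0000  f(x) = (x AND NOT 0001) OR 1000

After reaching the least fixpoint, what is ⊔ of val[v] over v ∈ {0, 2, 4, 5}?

1111

Worklist (16 pops):
  #1 pop 0: in=1001 → 1111 (was 1100); enqueue []
  #2 pop 1: in=1111 → 0000 (no change)
  #3 pop 2: in=0000 → 1011 (was 1000); enqueue []
  #4 pop 3: in=1000 → 1110 (was 0000); enqueue [1]
  #5 pop 4: in=1110 → 1011 (was 1001); enqueue [0]
  #6 pop 5: in=1110 → 0011 (was 0000); enqueue [2,3]
  #7 pop 6: in=0000 → 1111 (was 1000); enqueue []
  #8 pop 7: in=1111 → 1110 (was 0000); enqueue []
  #9 pop 1: in=1111 → 0000 (no change)
  #10 pop 0: in=1011 → 1111 (no change)
  #11 pop 2: in=0011 → 1011 (no change)
  #12 pop 3: in=1111 → 1111 (was 1110); enqueue [1,4,5,7]
  #13 pop 1: in=1111 → 0000 (no change)
  #14 pop 4: in=1111 → 1011 (no change)
  #15 pop 5: in=1111 → 0011 (no change)
  #16 pop 7: in=1111 → 1110 (no change)

Fixpoint:
  val[0] = 1111
  val[1] = 0000
  val[2] = 1011
  val[3] = 1111
  val[4] = 1011
  val[5] = 0011
  val[6] = 1111
  val[7] = 1110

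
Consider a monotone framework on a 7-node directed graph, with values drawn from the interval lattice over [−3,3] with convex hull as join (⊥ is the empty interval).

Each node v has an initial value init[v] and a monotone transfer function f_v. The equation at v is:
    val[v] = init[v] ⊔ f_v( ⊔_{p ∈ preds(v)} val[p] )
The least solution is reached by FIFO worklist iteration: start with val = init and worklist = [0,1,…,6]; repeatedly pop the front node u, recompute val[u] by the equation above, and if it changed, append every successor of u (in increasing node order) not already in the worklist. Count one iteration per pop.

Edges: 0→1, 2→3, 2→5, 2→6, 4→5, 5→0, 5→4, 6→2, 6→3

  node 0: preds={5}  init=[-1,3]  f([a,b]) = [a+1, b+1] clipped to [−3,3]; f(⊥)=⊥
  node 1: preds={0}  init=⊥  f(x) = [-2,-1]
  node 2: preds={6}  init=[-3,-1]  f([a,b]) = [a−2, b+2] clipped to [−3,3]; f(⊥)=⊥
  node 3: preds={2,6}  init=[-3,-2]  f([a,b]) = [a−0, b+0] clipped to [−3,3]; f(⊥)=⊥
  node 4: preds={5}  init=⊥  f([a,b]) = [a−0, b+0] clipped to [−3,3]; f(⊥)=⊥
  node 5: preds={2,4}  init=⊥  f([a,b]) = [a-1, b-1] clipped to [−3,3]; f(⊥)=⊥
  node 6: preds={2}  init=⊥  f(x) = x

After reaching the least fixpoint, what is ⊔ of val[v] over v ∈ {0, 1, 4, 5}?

[-3,3]

Worklist (25 pops):
  #1 pop 0: in=⊥ → [-1,3] (no change)
  #2 pop 1: in=[-1,3] → [-2,-1] (was ⊥); enqueue []
  #3 pop 2: in=⊥ → [-3,-1] (no change)
  #4 pop 3: in=[-3,-1] → [-3,-1] (was [-3,-2]); enqueue []
  #5 pop 4: in=⊥ → ⊥ (no change)
  #6 pop 5: in=[-3,-1] → [-3,-2] (was ⊥); enqueue [0,4]
  #7 pop 6: in=[-3,-1] → [-3,-1] (was ⊥); enqueue [2,3]
  #8 pop 0: in=[-3,-2] → [-2,3] (was [-1,3]); enqueue [1]
  #9 pop 4: in=[-3,-2] → [-3,-2] (was ⊥); enqueue [5]
  #10 pop 2: in=[-3,-1] → [-3,1] (was [-3,-1]); enqueue [6]
  #11 pop 3: in=[-3,1] → [-3,1] (was [-3,-1]); enqueue []
  #12 pop 1: in=[-2,3] → [-2,-1] (no change)
  #13 pop 5: in=[-3,1] → [-3,0] (was [-3,-2]); enqueue [0,4]
  #14 pop 6: in=[-3,1] → [-3,1] (was [-3,-1]); enqueue [2,3]
  #15 pop 0: in=[-3,0] → [-2,3] (no change)
  #16 pop 4: in=[-3,0] → [-3,0] (was [-3,-2]); enqueue [5]
  #17 pop 2: in=[-3,1] → [-3,3] (was [-3,1]); enqueue [6]
  #18 pop 3: in=[-3,3] → [-3,3] (was [-3,1]); enqueue []
  #19 pop 5: in=[-3,3] → [-3,2] (was [-3,0]); enqueue [0,4]
  #20 pop 6: in=[-3,3] → [-3,3] (was [-3,1]); enqueue [2,3]
  #21 pop 0: in=[-3,2] → [-2,3] (no change)
  #22 pop 4: in=[-3,2] → [-3,2] (was [-3,0]); enqueue [5]
  #23 pop 2: in=[-3,3] → [-3,3] (no change)
  #24 pop 3: in=[-3,3] → [-3,3] (no change)
  #25 pop 5: in=[-3,3] → [-3,2] (no change)

Fixpoint:
  val[0] = [-2,3]
  val[1] = [-2,-1]
  val[2] = [-3,3]
  val[3] = [-3,3]
  val[4] = [-3,2]
  val[5] = [-3,2]
  val[6] = [-3,3]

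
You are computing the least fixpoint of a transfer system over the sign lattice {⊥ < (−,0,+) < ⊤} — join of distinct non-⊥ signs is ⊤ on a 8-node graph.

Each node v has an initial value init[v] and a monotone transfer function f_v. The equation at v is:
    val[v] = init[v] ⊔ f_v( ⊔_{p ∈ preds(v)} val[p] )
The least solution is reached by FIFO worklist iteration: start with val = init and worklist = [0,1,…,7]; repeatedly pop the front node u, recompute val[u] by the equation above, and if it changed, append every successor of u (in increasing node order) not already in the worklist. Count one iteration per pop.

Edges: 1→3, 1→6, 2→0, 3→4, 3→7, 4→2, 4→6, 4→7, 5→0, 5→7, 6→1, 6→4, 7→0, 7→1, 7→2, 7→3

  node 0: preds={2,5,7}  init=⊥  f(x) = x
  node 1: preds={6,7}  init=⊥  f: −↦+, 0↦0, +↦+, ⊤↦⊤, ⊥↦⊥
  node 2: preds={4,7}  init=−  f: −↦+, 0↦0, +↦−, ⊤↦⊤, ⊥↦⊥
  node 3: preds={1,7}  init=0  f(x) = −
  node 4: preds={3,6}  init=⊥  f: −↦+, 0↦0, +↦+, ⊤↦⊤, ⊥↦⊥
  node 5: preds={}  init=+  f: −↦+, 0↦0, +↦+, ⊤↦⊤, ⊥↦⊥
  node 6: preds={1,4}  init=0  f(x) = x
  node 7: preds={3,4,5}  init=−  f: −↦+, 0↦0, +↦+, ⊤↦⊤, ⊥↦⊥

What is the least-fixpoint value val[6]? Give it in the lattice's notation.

Worklist (13 pops):
  #1 pop 0: in=⊤ → ⊤ (was ⊥); enqueue []
  #2 pop 1: in=⊤ → ⊤ (was ⊥); enqueue []
  #3 pop 2: in=− → ⊤ (was −); enqueue [0]
  #4 pop 3: in=⊤ → ⊤ (was 0); enqueue []
  #5 pop 4: in=⊤ → ⊤ (was ⊥); enqueue [2]
  #6 pop 5: in=⊥ → + (no change)
  #7 pop 6: in=⊤ → ⊤ (was 0); enqueue [1,4]
  #8 pop 7: in=⊤ → ⊤ (was −); enqueue [3]
  #9 pop 0: in=⊤ → ⊤ (no change)
  #10 pop 2: in=⊤ → ⊤ (no change)
  #11 pop 1: in=⊤ → ⊤ (no change)
  #12 pop 4: in=⊤ → ⊤ (no change)
  #13 pop 3: in=⊤ → ⊤ (no change)

Fixpoint:
  val[0] = ⊤
  val[1] = ⊤
  val[2] = ⊤
  val[3] = ⊤
  val[4] = ⊤
  val[5] = +
  val[6] = ⊤
  val[7] = ⊤

⊤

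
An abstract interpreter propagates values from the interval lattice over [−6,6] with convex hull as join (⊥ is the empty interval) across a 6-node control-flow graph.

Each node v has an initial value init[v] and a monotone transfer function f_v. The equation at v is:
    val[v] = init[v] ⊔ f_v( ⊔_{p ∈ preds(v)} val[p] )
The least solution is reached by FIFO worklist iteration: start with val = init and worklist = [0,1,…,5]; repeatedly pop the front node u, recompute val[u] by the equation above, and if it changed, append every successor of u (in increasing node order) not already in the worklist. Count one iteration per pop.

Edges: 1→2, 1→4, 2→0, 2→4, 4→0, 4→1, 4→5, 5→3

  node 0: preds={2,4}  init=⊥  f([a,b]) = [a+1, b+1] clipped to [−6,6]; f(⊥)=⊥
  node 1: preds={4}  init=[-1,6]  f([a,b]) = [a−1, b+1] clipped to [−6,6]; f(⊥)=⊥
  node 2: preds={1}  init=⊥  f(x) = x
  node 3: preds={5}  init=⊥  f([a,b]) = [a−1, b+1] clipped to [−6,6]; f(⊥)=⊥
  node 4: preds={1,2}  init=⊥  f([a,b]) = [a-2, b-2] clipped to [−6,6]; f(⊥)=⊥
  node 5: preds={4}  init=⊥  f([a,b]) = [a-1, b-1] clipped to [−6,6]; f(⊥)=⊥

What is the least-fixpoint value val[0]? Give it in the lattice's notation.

[-5,6]

Trace (18 dequeues):
  [1] u=0 | in ⊥ | out ⊥ | ==
  [2] u=1 | in ⊥ | out [-1,6] | ==
  [3] u=2 | in [-1,6] | out [-1,6] | prev ⊥ | push {0}
  [4] u=3 | in ⊥ | out ⊥ | ==
  [5] u=4 | in [-1,6] | out [-3,4] | prev ⊥ | push {1}
  [6] u=5 | in [-3,4] | out [-4,3] | prev ⊥ | push {3}
  [7] u=0 | in [-3,6] | out [-2,6] | prev ⊥ | push {}
  [8] u=1 | in [-3,4] | out [-4,6] | prev [-1,6] | push {2,4}
  [9] u=3 | in [-4,3] | out [-5,4] | prev ⊥ | push {}
  [10] u=2 | in [-4,6] | out [-4,6] | prev [-1,6] | push {0}
  [11] u=4 | in [-4,6] | out [-6,4] | prev [-3,4] | push {1,5}
  [12] u=0 | in [-6,6] | out [-5,6] | prev [-2,6] | push {}
  [13] u=1 | in [-6,4] | out [-6,6] | prev [-4,6] | push {2,4}
  [14] u=5 | in [-6,4] | out [-6,3] | prev [-4,3] | push {3}
  [15] u=2 | in [-6,6] | out [-6,6] | prev [-4,6] | push {0}
  [16] u=4 | in [-6,6] | out [-6,4] | ==
  [17] u=3 | in [-6,3] | out [-6,4] | prev [-5,4] | push {}
  [18] u=0 | in [-6,6] | out [-5,6] | ==

Converged values:
  [0] [-5,6]
  [1] [-6,6]
  [2] [-6,6]
  [3] [-6,4]
  [4] [-6,4]
  [5] [-6,3]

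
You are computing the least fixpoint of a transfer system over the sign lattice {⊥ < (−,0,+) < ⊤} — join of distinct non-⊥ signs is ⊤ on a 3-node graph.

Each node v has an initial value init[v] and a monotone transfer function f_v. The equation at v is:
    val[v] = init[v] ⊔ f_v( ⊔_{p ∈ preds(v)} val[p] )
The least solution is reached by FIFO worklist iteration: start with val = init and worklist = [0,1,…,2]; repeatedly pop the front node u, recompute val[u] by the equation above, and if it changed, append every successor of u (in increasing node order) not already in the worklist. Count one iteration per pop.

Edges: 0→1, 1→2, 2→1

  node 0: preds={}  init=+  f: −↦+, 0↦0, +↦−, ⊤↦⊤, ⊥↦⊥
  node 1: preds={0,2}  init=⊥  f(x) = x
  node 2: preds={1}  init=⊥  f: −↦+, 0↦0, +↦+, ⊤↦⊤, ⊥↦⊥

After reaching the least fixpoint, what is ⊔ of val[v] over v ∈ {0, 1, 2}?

Iteration log — 4 steps:
  step 1. node 0  ⊔preds=⊥  new=+  stable
  step 2. node 1  ⊔preds=+  new=+  old=⊥  +wl: 
  step 3. node 2  ⊔preds=+  new=+  old=⊥  +wl: 1
  step 4. node 1  ⊔preds=+  new=+  stable

Least fixpoint reached:
  node 0: +
  node 1: +
  node 2: +

+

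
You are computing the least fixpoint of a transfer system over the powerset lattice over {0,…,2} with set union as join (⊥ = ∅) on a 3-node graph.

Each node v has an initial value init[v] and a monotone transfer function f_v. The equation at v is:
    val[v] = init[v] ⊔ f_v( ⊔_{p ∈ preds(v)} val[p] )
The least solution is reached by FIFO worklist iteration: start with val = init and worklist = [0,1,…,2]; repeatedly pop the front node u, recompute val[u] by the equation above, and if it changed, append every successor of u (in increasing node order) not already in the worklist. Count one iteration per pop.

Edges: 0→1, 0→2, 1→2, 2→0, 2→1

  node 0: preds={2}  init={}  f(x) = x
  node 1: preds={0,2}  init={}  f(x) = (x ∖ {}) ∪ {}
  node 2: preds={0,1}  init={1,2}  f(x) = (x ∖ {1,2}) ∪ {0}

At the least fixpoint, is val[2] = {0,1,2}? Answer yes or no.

Iteration log — 6 steps:
  step 1. node 0  ⊔preds={1,2}  new={1,2}  old={}  +wl: 
  step 2. node 1  ⊔preds={1,2}  new={1,2}  old={}  +wl: 
  step 3. node 2  ⊔preds={1,2}  new={0,1,2}  old={1,2}  +wl: 0,1
  step 4. node 0  ⊔preds={0,1,2}  new={0,1,2}  old={1,2}  +wl: 2
  step 5. node 1  ⊔preds={0,1,2}  new={0,1,2}  old={1,2}  +wl: 
  step 6. node 2  ⊔preds={0,1,2}  new={0,1,2}  stable

Least fixpoint reached:
  node 0: {0,1,2}
  node 1: {0,1,2}
  node 2: {0,1,2}

yes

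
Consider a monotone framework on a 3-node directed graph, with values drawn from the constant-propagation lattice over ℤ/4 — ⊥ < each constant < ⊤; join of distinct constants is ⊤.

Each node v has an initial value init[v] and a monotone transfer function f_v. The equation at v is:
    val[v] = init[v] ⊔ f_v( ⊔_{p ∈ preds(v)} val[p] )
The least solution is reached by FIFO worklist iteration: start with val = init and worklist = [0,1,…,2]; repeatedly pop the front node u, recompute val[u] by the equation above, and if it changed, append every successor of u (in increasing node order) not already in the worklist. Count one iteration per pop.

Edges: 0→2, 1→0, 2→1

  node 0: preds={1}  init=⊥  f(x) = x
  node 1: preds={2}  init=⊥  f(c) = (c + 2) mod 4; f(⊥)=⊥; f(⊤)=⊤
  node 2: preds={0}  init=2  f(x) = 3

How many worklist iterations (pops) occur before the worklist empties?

8

Worklist (8 pops):
  #1 pop 0: in=⊥ → ⊥ (no change)
  #2 pop 1: in=2 → 0 (was ⊥); enqueue [0]
  #3 pop 2: in=⊥ → ⊤ (was 2); enqueue [1]
  #4 pop 0: in=0 → 0 (was ⊥); enqueue [2]
  #5 pop 1: in=⊤ → ⊤ (was 0); enqueue [0]
  #6 pop 2: in=0 → ⊤ (no change)
  #7 pop 0: in=⊤ → ⊤ (was 0); enqueue [2]
  #8 pop 2: in=⊤ → ⊤ (no change)

Fixpoint:
  val[0] = ⊤
  val[1] = ⊤
  val[2] = ⊤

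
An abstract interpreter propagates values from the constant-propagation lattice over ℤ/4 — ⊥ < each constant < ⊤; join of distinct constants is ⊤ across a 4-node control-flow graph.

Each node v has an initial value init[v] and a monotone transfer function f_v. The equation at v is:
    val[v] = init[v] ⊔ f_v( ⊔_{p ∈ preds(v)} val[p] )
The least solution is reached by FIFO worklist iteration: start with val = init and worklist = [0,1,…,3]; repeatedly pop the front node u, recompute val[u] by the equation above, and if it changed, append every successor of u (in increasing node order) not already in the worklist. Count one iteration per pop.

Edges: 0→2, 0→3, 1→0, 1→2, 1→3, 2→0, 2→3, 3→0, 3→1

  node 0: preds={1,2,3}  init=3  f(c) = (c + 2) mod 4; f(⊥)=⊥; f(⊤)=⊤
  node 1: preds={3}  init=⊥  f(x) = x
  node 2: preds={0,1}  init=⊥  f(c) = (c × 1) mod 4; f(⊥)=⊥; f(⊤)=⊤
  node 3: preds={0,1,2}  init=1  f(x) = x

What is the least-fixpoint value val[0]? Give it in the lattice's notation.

⊤

Trace (9 dequeues):
  [1] u=0 | in 1 | out 3 | ==
  [2] u=1 | in 1 | out 1 | prev ⊥ | push {0}
  [3] u=2 | in ⊤ | out ⊤ | prev ⊥ | push {}
  [4] u=3 | in ⊤ | out ⊤ | prev 1 | push {1}
  [5] u=0 | in ⊤ | out ⊤ | prev 3 | push {2,3}
  [6] u=1 | in ⊤ | out ⊤ | prev 1 | push {0}
  [7] u=2 | in ⊤ | out ⊤ | ==
  [8] u=3 | in ⊤ | out ⊤ | ==
  [9] u=0 | in ⊤ | out ⊤ | ==

Converged values:
  [0] ⊤
  [1] ⊤
  [2] ⊤
  [3] ⊤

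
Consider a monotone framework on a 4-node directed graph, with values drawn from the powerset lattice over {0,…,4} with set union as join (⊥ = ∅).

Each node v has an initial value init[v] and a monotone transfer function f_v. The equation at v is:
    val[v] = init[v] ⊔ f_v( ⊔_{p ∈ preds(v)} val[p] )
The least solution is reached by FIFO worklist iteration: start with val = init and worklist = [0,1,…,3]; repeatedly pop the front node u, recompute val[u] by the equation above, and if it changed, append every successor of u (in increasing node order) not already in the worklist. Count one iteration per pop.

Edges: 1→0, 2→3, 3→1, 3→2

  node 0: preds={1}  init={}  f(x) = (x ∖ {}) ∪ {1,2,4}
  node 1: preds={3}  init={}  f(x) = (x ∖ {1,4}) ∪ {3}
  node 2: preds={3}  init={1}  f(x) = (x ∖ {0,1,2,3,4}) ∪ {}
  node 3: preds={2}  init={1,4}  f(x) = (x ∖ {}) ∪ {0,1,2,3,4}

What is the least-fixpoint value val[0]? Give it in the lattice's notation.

{0,1,2,3,4}

Worklist (8 pops):
  #1 pop 0: in={} → {1,2,4} (was {}); enqueue []
  #2 pop 1: in={1,4} → {3} (was {}); enqueue [0]
  #3 pop 2: in={1,4} → {1} (no change)
  #4 pop 3: in={1} → {0,1,2,3,4} (was {1,4}); enqueue [1,2]
  #5 pop 0: in={3} → {1,2,3,4} (was {1,2,4}); enqueue []
  #6 pop 1: in={0,1,2,3,4} → {0,2,3} (was {3}); enqueue [0]
  #7 pop 2: in={0,1,2,3,4} → {1} (no change)
  #8 pop 0: in={0,2,3} → {0,1,2,3,4} (was {1,2,3,4}); enqueue []

Fixpoint:
  val[0] = {0,1,2,3,4}
  val[1] = {0,2,3}
  val[2] = {1}
  val[3] = {0,1,2,3,4}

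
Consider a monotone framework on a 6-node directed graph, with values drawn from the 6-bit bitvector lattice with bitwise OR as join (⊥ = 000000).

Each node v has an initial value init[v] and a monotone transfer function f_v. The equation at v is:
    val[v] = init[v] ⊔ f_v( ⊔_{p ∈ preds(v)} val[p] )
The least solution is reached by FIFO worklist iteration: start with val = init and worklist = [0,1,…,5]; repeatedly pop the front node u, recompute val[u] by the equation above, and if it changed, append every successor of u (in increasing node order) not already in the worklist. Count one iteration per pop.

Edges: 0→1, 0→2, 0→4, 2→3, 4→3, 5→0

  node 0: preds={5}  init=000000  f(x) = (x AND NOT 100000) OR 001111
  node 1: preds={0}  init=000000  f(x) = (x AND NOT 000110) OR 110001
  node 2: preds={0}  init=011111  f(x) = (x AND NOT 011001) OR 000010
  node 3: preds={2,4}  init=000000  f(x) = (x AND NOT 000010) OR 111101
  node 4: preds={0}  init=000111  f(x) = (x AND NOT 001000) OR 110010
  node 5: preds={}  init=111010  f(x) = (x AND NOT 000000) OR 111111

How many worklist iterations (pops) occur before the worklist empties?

Worklist (8 pops):
  #1 pop 0: in=111010 → 011111 (was 000000); enqueue []
  #2 pop 1: in=011111 → 111001 (was 000000); enqueue []
  #3 pop 2: in=011111 → 011111 (no change)
  #4 pop 3: in=011111 → 111101 (was 000000); enqueue []
  #5 pop 4: in=011111 → 110111 (was 000111); enqueue [3]
  #6 pop 5: in=000000 → 111111 (was 111010); enqueue [0]
  #7 pop 3: in=111111 → 111101 (no change)
  #8 pop 0: in=111111 → 011111 (no change)

Fixpoint:
  val[0] = 011111
  val[1] = 111001
  val[2] = 011111
  val[3] = 111101
  val[4] = 110111
  val[5] = 111111

8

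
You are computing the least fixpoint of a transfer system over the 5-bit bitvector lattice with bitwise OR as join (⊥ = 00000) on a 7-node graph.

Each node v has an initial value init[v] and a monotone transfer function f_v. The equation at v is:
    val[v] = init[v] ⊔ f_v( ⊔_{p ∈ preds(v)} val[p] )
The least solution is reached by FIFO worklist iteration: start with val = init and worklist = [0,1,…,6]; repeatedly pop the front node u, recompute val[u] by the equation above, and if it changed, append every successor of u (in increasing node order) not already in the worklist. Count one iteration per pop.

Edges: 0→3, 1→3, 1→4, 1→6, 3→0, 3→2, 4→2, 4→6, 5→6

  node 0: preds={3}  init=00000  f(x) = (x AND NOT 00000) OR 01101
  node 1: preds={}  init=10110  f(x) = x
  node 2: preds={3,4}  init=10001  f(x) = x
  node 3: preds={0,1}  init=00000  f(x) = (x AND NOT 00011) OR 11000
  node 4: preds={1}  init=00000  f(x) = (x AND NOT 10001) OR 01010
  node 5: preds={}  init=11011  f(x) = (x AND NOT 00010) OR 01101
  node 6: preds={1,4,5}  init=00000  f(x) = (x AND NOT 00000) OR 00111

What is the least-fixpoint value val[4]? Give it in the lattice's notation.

Iteration log — 10 steps:
  step 1. node 0  ⊔preds=00000  new=01101  old=00000  +wl: 
  step 2. node 1  ⊔preds=00000  new=10110  stable
  step 3. node 2  ⊔preds=00000  new=10001  stable
  step 4. node 3  ⊔preds=11111  new=11100  old=00000  +wl: 0,2
  step 5. node 4  ⊔preds=10110  new=01110  old=00000  +wl: 
  step 6. node 5  ⊔preds=00000  new=11111  old=11011  +wl: 
  step 7. node 6  ⊔preds=11111  new=11111  old=00000  +wl: 
  step 8. node 0  ⊔preds=11100  new=11101  old=01101  +wl: 3
  step 9. node 2  ⊔preds=11110  new=11111  old=10001  +wl: 
  step 10. node 3  ⊔preds=11111  new=11100  stable

Least fixpoint reached:
  node 0: 11101
  node 1: 10110
  node 2: 11111
  node 3: 11100
  node 4: 01110
  node 5: 11111
  node 6: 11111

01110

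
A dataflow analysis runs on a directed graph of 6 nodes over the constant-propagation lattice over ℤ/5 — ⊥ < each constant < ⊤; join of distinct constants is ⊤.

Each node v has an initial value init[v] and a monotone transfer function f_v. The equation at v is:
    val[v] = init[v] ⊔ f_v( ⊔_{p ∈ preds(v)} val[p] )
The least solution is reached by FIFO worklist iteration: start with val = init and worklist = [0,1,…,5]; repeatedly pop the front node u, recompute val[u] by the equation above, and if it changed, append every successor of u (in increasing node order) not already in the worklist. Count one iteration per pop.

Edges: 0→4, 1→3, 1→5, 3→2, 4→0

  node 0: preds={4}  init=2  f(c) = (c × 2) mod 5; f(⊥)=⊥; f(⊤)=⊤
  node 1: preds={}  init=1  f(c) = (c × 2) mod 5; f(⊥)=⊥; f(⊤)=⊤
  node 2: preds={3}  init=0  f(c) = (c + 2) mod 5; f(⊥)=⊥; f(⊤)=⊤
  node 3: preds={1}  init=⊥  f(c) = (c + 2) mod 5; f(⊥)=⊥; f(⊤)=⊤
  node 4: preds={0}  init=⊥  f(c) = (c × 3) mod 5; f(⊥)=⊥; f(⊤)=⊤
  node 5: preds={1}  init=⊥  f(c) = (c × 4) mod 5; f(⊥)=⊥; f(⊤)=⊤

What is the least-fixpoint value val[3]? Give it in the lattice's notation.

Trace (8 dequeues):
  [1] u=0 | in ⊥ | out 2 | ==
  [2] u=1 | in ⊥ | out 1 | ==
  [3] u=2 | in ⊥ | out 0 | ==
  [4] u=3 | in 1 | out 3 | prev ⊥ | push {2}
  [5] u=4 | in 2 | out 1 | prev ⊥ | push {0}
  [6] u=5 | in 1 | out 4 | prev ⊥ | push {}
  [7] u=2 | in 3 | out 0 | ==
  [8] u=0 | in 1 | out 2 | ==

Converged values:
  [0] 2
  [1] 1
  [2] 0
  [3] 3
  [4] 1
  [5] 4

3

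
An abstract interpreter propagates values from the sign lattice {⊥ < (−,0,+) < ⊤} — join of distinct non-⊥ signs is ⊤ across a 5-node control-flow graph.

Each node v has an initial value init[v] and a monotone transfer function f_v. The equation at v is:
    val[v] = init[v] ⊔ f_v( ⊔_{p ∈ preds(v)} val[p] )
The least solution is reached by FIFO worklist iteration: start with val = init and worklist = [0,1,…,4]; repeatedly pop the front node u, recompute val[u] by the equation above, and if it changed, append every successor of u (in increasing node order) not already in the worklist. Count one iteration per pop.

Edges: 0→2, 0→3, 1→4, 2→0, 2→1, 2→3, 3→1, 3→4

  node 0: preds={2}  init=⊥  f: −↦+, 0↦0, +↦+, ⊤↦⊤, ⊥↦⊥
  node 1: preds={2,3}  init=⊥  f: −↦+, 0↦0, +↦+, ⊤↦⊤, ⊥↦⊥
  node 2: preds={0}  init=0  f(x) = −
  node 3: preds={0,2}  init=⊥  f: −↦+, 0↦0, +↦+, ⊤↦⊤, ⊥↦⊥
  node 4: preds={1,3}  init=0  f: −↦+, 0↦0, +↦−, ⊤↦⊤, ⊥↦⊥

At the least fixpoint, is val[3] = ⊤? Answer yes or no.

Trace (10 dequeues):
  [1] u=0 | in 0 | out 0 | prev ⊥ | push {}
  [2] u=1 | in 0 | out 0 | prev ⊥ | push {}
  [3] u=2 | in 0 | out ⊤ | prev 0 | push {0,1}
  [4] u=3 | in ⊤ | out ⊤ | prev ⊥ | push {}
  [5] u=4 | in ⊤ | out ⊤ | prev 0 | push {}
  [6] u=0 | in ⊤ | out ⊤ | prev 0 | push {2,3}
  [7] u=1 | in ⊤ | out ⊤ | prev 0 | push {4}
  [8] u=2 | in ⊤ | out ⊤ | ==
  [9] u=3 | in ⊤ | out ⊤ | ==
  [10] u=4 | in ⊤ | out ⊤ | ==

Converged values:
  [0] ⊤
  [1] ⊤
  [2] ⊤
  [3] ⊤
  [4] ⊤

yes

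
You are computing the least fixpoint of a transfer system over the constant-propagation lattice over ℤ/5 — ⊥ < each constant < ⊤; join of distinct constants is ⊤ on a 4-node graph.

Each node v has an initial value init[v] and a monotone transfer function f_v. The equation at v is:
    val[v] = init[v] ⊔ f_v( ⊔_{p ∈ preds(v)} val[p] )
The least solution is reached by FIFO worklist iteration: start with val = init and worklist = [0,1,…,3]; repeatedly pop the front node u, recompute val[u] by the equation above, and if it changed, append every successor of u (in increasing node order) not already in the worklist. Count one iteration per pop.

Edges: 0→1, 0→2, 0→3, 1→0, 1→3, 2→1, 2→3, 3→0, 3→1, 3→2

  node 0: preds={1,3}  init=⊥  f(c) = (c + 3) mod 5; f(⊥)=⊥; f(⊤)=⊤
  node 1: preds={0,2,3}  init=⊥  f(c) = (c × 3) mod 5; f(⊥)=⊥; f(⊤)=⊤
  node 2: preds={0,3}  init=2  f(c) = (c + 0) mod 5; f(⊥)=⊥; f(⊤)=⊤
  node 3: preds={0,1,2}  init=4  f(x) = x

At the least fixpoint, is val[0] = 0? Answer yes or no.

no

Trace (8 dequeues):
  [1] u=0 | in 4 | out 2 | prev ⊥ | push {}
  [2] u=1 | in ⊤ | out ⊤ | prev ⊥ | push {0}
  [3] u=2 | in ⊤ | out ⊤ | prev 2 | push {1}
  [4] u=3 | in ⊤ | out ⊤ | prev 4 | push {2}
  [5] u=0 | in ⊤ | out ⊤ | prev 2 | push {3}
  [6] u=1 | in ⊤ | out ⊤ | ==
  [7] u=2 | in ⊤ | out ⊤ | ==
  [8] u=3 | in ⊤ | out ⊤ | ==

Converged values:
  [0] ⊤
  [1] ⊤
  [2] ⊤
  [3] ⊤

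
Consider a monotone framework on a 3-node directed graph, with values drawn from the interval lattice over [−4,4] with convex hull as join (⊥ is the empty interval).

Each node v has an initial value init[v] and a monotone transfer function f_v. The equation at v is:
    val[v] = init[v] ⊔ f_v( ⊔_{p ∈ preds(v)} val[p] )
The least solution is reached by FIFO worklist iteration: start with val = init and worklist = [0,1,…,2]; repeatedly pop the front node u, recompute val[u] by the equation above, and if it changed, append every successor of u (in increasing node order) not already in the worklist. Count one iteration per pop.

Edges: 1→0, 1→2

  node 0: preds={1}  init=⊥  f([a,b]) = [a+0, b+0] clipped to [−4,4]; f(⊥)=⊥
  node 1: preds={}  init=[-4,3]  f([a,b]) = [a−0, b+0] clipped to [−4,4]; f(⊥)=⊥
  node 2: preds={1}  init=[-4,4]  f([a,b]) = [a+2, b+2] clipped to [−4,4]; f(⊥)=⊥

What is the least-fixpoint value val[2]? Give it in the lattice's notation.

Worklist (3 pops):
  #1 pop 0: in=[-4,3] → [-4,3] (was ⊥); enqueue []
  #2 pop 1: in=⊥ → [-4,3] (no change)
  #3 pop 2: in=[-4,3] → [-4,4] (no change)

Fixpoint:
  val[0] = [-4,3]
  val[1] = [-4,3]
  val[2] = [-4,4]

[-4,4]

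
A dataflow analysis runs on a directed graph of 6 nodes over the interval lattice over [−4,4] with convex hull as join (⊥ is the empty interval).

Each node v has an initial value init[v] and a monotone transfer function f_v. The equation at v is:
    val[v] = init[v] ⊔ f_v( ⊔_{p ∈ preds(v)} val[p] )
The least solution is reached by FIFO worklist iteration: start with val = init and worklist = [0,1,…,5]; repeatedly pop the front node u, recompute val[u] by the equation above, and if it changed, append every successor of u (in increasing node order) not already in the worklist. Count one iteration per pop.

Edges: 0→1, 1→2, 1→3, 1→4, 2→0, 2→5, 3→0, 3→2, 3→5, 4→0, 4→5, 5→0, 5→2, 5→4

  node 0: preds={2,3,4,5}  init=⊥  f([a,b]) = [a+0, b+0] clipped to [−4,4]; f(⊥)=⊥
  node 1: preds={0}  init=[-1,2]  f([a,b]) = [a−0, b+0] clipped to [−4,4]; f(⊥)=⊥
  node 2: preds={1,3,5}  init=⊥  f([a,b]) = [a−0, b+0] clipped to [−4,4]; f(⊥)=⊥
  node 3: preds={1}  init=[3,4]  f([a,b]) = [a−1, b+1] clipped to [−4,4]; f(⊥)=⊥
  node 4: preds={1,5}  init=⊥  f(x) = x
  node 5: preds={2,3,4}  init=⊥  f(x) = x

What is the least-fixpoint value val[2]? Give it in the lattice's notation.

Trace (33 dequeues):
  [1] u=0 | in [3,4] | out [3,4] | prev ⊥ | push {}
  [2] u=1 | in [3,4] | out [-1,4] | prev [-1,2] | push {}
  [3] u=2 | in [-1,4] | out [-1,4] | prev ⊥ | push {0}
  [4] u=3 | in [-1,4] | out [-2,4] | prev [3,4] | push {2}
  [5] u=4 | in [-1,4] | out [-1,4] | prev ⊥ | push {}
  [6] u=5 | in [-2,4] | out [-2,4] | prev ⊥ | push {4}
  [7] u=0 | in [-2,4] | out [-2,4] | prev [3,4] | push {1}
  [8] u=2 | in [-2,4] | out [-2,4] | prev [-1,4] | push {0,5}
  [9] u=4 | in [-2,4] | out [-2,4] | prev [-1,4] | push {}
  [10] u=1 | in [-2,4] | out [-2,4] | prev [-1,4] | push {2,3,4}
  [11] u=0 | in [-2,4] | out [-2,4] | ==
  [12] u=5 | in [-2,4] | out [-2,4] | ==
  [13] u=2 | in [-2,4] | out [-2,4] | ==
  [14] u=3 | in [-2,4] | out [-3,4] | prev [-2,4] | push {0,2,5}
  [15] u=4 | in [-2,4] | out [-2,4] | ==
  [16] u=0 | in [-3,4] | out [-3,4] | prev [-2,4] | push {1}
  [17] u=2 | in [-3,4] | out [-3,4] | prev [-2,4] | push {0}
  [18] u=5 | in [-3,4] | out [-3,4] | prev [-2,4] | push {2,4}
  [19] u=1 | in [-3,4] | out [-3,4] | prev [-2,4] | push {3}
  [20] u=0 | in [-3,4] | out [-3,4] | ==
  [21] u=2 | in [-3,4] | out [-3,4] | ==
  [22] u=4 | in [-3,4] | out [-3,4] | prev [-2,4] | push {0,5}
  [23] u=3 | in [-3,4] | out [-4,4] | prev [-3,4] | push {2}
  [24] u=0 | in [-4,4] | out [-4,4] | prev [-3,4] | push {1}
  [25] u=5 | in [-4,4] | out [-4,4] | prev [-3,4] | push {0,4}
  [26] u=2 | in [-4,4] | out [-4,4] | prev [-3,4] | push {5}
  [27] u=1 | in [-4,4] | out [-4,4] | prev [-3,4] | push {2,3}
  [28] u=0 | in [-4,4] | out [-4,4] | ==
  [29] u=4 | in [-4,4] | out [-4,4] | prev [-3,4] | push {0}
  [30] u=5 | in [-4,4] | out [-4,4] | ==
  [31] u=2 | in [-4,4] | out [-4,4] | ==
  [32] u=3 | in [-4,4] | out [-4,4] | ==
  [33] u=0 | in [-4,4] | out [-4,4] | ==

Converged values:
  [0] [-4,4]
  [1] [-4,4]
  [2] [-4,4]
  [3] [-4,4]
  [4] [-4,4]
  [5] [-4,4]

[-4,4]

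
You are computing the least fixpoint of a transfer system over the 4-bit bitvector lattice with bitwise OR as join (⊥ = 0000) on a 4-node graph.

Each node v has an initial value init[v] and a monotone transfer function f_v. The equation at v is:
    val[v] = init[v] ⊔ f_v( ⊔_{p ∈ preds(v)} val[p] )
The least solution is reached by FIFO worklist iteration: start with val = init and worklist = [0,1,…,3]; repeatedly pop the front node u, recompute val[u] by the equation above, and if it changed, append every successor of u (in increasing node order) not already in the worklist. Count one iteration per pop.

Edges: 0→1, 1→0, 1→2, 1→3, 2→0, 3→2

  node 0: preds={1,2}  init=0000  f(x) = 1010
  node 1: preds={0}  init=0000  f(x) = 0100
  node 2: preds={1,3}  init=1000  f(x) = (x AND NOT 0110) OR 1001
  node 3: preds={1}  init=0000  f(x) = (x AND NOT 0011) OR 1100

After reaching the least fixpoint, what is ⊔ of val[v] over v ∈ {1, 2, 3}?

Trace (6 dequeues):
  [1] u=0 | in 1000 | out 1010 | prev 0000 | push {}
  [2] u=1 | in 1010 | out 0100 | prev 0000 | push {0}
  [3] u=2 | in 0100 | out 1001 | prev 1000 | push {}
  [4] u=3 | in 0100 | out 1100 | prev 0000 | push {2}
  [5] u=0 | in 1101 | out 1010 | ==
  [6] u=2 | in 1100 | out 1001 | ==

Converged values:
  [0] 1010
  [1] 0100
  [2] 1001
  [3] 1100

1101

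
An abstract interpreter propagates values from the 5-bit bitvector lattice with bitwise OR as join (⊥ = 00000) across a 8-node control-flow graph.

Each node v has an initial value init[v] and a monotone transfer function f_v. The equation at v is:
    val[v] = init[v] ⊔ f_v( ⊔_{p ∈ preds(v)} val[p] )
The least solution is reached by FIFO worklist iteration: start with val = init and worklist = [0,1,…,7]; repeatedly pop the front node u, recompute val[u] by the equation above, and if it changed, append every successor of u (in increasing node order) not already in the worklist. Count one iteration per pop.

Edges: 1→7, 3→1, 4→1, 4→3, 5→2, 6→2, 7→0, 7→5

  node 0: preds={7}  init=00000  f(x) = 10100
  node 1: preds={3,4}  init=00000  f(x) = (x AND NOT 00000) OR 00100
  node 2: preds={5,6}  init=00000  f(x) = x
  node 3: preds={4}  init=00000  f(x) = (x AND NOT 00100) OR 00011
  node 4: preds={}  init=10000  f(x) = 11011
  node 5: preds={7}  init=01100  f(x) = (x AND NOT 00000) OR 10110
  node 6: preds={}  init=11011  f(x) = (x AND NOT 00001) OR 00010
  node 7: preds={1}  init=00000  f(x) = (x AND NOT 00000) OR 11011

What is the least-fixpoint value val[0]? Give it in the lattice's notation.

Trace (16 dequeues):
  [1] u=0 | in 00000 | out 10100 | prev 00000 | push {}
  [2] u=1 | in 10000 | out 10100 | prev 00000 | push {}
  [3] u=2 | in 11111 | out 11111 | prev 00000 | push {}
  [4] u=3 | in 10000 | out 10011 | prev 00000 | push {1}
  [5] u=4 | in 00000 | out 11011 | prev 10000 | push {3}
  [6] u=5 | in 00000 | out 11110 | prev 01100 | push {2}
  [7] u=6 | in 00000 | out 11011 | ==
  [8] u=7 | in 10100 | out 11111 | prev 00000 | push {0,5}
  [9] u=1 | in 11011 | out 11111 | prev 10100 | push {7}
  [10] u=3 | in 11011 | out 11011 | prev 10011 | push {1}
  [11] u=2 | in 11111 | out 11111 | ==
  [12] u=0 | in 11111 | out 10100 | ==
  [13] u=5 | in 11111 | out 11111 | prev 11110 | push {2}
  [14] u=7 | in 11111 | out 11111 | ==
  [15] u=1 | in 11011 | out 11111 | ==
  [16] u=2 | in 11111 | out 11111 | ==

Converged values:
  [0] 10100
  [1] 11111
  [2] 11111
  [3] 11011
  [4] 11011
  [5] 11111
  [6] 11011
  [7] 11111

10100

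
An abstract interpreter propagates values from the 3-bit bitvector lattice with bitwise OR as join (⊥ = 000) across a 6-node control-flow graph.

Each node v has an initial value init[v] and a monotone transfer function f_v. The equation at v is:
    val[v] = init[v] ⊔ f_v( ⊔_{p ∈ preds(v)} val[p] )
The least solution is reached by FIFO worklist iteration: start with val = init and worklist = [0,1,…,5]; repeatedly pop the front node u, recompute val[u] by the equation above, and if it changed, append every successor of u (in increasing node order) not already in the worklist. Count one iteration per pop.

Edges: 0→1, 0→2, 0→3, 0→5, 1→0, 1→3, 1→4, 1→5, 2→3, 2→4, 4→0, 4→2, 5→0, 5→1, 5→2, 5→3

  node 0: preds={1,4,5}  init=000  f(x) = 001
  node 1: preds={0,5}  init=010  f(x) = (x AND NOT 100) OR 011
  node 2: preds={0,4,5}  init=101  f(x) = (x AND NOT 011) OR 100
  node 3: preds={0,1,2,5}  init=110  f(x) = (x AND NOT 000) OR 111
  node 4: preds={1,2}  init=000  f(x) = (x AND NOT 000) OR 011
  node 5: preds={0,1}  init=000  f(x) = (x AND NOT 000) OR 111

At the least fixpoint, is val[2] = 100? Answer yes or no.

Worklist (10 pops):
  #1 pop 0: in=010 → 001 (was 000); enqueue []
  #2 pop 1: in=001 → 011 (was 010); enqueue [0]
  #3 pop 2: in=001 → 101 (no change)
  #4 pop 3: in=111 → 111 (was 110); enqueue []
  #5 pop 4: in=111 → 111 (was 000); enqueue [2]
  #6 pop 5: in=011 → 111 (was 000); enqueue [1,3]
  #7 pop 0: in=111 → 001 (no change)
  #8 pop 2: in=111 → 101 (no change)
  #9 pop 1: in=111 → 011 (no change)
  #10 pop 3: in=111 → 111 (no change)

Fixpoint:
  val[0] = 001
  val[1] = 011
  val[2] = 101
  val[3] = 111
  val[4] = 111
  val[5] = 111

no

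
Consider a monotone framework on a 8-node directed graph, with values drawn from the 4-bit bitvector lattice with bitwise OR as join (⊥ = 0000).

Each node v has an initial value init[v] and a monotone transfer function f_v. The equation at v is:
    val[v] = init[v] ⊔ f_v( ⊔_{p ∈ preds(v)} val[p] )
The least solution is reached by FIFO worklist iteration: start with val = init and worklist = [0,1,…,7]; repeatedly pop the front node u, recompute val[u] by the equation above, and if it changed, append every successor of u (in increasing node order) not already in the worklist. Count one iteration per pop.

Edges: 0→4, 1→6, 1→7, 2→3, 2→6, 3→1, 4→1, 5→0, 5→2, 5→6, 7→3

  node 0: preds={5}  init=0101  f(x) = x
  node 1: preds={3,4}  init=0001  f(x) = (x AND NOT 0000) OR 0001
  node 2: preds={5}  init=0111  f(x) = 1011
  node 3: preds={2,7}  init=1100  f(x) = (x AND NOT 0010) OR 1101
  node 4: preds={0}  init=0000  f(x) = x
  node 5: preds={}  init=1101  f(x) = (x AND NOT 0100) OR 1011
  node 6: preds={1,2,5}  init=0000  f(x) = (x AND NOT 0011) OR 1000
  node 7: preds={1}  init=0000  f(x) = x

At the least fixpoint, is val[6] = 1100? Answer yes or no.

yes

Trace (17 dequeues):
  [1] u=0 | in 1101 | out 1101 | prev 0101 | push {}
  [2] u=1 | in 1100 | out 1101 | prev 0001 | push {}
  [3] u=2 | in 1101 | out 1111 | prev 0111 | push {}
  [4] u=3 | in 1111 | out 1101 | prev 1100 | push {1}
  [5] u=4 | in 1101 | out 1101 | prev 0000 | push {}
  [6] u=5 | in 0000 | out 1111 | prev 1101 | push {0,2}
  [7] u=6 | in 1111 | out 1100 | prev 0000 | push {}
  [8] u=7 | in 1101 | out 1101 | prev 0000 | push {3}
  [9] u=1 | in 1101 | out 1101 | ==
  [10] u=0 | in 1111 | out 1111 | prev 1101 | push {4}
  [11] u=2 | in 1111 | out 1111 | ==
  [12] u=3 | in 1111 | out 1101 | ==
  [13] u=4 | in 1111 | out 1111 | prev 1101 | push {1}
  [14] u=1 | in 1111 | out 1111 | prev 1101 | push {6,7}
  [15] u=6 | in 1111 | out 1100 | ==
  [16] u=7 | in 1111 | out 1111 | prev 1101 | push {3}
  [17] u=3 | in 1111 | out 1101 | ==

Converged values:
  [0] 1111
  [1] 1111
  [2] 1111
  [3] 1101
  [4] 1111
  [5] 1111
  [6] 1100
  [7] 1111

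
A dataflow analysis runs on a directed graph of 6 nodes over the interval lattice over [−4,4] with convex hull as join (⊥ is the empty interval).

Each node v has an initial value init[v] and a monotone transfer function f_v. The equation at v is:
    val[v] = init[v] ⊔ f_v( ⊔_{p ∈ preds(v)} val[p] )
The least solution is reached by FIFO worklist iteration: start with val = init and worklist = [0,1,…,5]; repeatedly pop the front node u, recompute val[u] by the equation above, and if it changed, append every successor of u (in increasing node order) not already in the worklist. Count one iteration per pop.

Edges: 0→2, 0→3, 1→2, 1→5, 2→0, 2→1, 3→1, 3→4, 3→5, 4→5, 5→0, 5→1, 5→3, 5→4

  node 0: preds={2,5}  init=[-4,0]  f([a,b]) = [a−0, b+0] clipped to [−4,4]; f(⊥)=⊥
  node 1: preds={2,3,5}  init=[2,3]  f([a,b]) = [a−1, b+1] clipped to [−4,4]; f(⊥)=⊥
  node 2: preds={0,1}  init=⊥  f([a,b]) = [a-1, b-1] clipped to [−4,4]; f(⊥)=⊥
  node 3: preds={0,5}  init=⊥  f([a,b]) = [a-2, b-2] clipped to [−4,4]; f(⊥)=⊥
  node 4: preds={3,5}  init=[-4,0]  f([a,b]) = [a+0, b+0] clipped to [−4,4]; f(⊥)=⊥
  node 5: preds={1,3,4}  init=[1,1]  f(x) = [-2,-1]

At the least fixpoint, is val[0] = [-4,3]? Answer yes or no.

Worklist (13 pops):
  #1 pop 0: in=[1,1] → [-4,1] (was [-4,0]); enqueue []
  #2 pop 1: in=[1,1] → [0,3] (was [2,3]); enqueue []
  #3 pop 2: in=[-4,3] → [-4,2] (was ⊥); enqueue [0,1]
  #4 pop 3: in=[-4,1] → [-4,-1] (was ⊥); enqueue []
  #5 pop 4: in=[-4,1] → [-4,1] (was [-4,0]); enqueue []
  #6 pop 5: in=[-4,3] → [-2,1] (was [1,1]); enqueue [3,4]
  #7 pop 0: in=[-4,2] → [-4,2] (was [-4,1]); enqueue [2]
  #8 pop 1: in=[-4,2] → [-4,3] (was [0,3]); enqueue [5]
  #9 pop 3: in=[-4,2] → [-4,0] (was [-4,-1]); enqueue [1]
  #10 pop 4: in=[-4,1] → [-4,1] (no change)
  #11 pop 2: in=[-4,3] → [-4,2] (no change)
  #12 pop 5: in=[-4,3] → [-2,1] (no change)
  #13 pop 1: in=[-4,2] → [-4,3] (no change)

Fixpoint:
  val[0] = [-4,2]
  val[1] = [-4,3]
  val[2] = [-4,2]
  val[3] = [-4,0]
  val[4] = [-4,1]
  val[5] = [-2,1]

no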